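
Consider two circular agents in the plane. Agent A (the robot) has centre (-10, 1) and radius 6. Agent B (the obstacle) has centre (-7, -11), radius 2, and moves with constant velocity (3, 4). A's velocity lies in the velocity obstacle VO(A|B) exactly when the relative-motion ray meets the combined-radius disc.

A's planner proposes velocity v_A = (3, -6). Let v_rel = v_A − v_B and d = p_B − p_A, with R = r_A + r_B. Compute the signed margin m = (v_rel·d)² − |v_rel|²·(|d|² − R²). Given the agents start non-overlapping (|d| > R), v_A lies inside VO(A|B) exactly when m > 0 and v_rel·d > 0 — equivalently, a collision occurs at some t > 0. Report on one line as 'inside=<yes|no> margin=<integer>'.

d = (3, -12),  |d|² = 153;  R = 6+2 = 8,  c = 153−8² = 89
v_rel = (0, -10),  |v_rel|² = 100;  v_rel·d = (0)·(3) + (-10)·(-12) = 120
100·t² − 240·t + 89 = 0  ⇒  m = 120² − 100·89 = 5500
m = 5500 > 0,  v_rel·d = 120 > 0  ⇒  inside

inside=yes margin=5500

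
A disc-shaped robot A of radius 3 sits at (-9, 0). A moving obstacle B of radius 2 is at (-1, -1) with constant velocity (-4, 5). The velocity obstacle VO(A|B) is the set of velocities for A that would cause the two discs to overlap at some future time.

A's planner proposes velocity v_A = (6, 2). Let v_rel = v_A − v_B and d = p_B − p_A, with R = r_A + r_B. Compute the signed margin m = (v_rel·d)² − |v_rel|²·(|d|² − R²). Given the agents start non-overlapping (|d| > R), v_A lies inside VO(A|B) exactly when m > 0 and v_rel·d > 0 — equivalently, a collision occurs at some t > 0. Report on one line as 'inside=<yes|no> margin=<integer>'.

d = (8, -1),  |d|² = 65;  R = 3+2 = 5,  c = 65−5² = 40
v_rel = (10, -3),  |v_rel|² = 109;  v_rel·d = (10)·(8) + (-3)·(-1) = 83
109·t² − 166·t + 40 = 0  ⇒  m = 83² − 109·40 = 2529
m = 2529 > 0,  v_rel·d = 83 > 0  ⇒  inside

inside=yes margin=2529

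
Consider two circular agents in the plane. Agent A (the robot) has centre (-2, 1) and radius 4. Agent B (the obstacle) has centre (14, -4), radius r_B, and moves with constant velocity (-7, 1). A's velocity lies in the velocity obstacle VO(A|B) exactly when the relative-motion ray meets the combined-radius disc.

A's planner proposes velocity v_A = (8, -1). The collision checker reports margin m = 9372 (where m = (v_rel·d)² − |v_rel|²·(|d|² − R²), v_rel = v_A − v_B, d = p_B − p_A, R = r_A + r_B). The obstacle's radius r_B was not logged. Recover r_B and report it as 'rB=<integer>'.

m = 9372
d = (16, -5);  v_rel = (15, -2),  |v_rel|² = 229
v_rel×d = (15)·(-5) − (-2)·(16) = -43
since m = R²·229 − (-43)²:  R² = (1849 + 9372) / 229 = 49
R = √49 = 7  ⇒  r_B = 7 − 4 = 3

rB=3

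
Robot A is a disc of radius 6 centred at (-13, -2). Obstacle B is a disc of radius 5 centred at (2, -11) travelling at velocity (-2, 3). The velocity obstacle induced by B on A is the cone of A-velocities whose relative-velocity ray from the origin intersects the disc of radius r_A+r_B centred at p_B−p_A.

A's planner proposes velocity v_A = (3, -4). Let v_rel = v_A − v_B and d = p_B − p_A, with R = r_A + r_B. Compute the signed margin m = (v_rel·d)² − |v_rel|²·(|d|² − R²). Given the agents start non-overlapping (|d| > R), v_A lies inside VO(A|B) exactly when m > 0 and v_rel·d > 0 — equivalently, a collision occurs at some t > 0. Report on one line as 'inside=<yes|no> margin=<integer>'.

d = (15, -9),  |d|² = 306;  R = 6+5 = 11,  c = 306−11² = 185
v_rel = (5, -7),  |v_rel|² = 74;  v_rel·d = (5)·(15) + (-7)·(-9) = 138
74·t² − 276·t + 185 = 0  ⇒  m = 138² − 74·185 = 5354
m = 5354 > 0,  v_rel·d = 138 > 0  ⇒  inside

inside=yes margin=5354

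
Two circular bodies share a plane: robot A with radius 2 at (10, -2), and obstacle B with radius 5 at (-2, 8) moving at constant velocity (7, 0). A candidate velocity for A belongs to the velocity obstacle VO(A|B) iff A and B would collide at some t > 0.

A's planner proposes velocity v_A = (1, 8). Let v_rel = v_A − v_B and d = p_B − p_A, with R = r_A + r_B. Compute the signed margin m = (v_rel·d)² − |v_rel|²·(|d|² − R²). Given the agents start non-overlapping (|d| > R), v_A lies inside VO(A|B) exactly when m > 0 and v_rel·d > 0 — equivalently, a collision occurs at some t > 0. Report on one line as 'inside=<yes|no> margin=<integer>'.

d = (-12, 10),  |d|² = 244;  R = 2+5 = 7,  c = 244−7² = 195
v_rel = (-6, 8),  |v_rel|² = 100;  v_rel·d = (-6)·(-12) + (8)·(10) = 152
100·t² − 304·t + 195 = 0  ⇒  m = 152² − 100·195 = 3604
m = 3604 > 0,  v_rel·d = 152 > 0  ⇒  inside

inside=yes margin=3604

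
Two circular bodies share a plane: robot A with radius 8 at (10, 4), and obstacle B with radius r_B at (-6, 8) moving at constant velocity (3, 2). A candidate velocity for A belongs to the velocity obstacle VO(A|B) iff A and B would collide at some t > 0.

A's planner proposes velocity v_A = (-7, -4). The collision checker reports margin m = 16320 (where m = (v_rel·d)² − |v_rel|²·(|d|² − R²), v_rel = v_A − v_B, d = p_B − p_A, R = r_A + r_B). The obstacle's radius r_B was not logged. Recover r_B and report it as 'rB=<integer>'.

m = 16320
d = (-16, 4);  v_rel = (-10, -6),  |v_rel|² = 136
v_rel×d = (-10)·(4) − (-6)·(-16) = -136
since m = R²·136 − (-136)²:  R² = (18496 + 16320) / 136 = 256
R = √256 = 16  ⇒  r_B = 16 − 8 = 8

rB=8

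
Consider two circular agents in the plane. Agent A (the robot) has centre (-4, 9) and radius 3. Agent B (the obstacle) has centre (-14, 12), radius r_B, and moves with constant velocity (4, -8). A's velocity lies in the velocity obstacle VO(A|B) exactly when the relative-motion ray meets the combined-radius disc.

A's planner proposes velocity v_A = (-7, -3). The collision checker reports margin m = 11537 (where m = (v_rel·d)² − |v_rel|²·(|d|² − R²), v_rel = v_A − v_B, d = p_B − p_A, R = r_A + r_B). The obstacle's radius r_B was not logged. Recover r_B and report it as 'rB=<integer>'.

m = 11537
d = (-10, 3);  v_rel = (-11, 5),  |v_rel|² = 146
v_rel×d = (-11)·(3) − (5)·(-10) = 17
since m = R²·146 − 17²:  R² = (289 + 11537) / 146 = 81
R = √81 = 9  ⇒  r_B = 9 − 3 = 6

rB=6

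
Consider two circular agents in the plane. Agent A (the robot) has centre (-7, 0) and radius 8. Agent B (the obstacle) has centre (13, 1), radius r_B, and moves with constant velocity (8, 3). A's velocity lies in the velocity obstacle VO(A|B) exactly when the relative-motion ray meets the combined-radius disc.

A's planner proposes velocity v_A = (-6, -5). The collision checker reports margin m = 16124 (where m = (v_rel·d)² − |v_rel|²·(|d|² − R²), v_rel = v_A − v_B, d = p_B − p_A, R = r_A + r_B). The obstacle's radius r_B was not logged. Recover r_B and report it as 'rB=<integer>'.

m = 16124
d = (20, 1);  v_rel = (-14, -8),  |v_rel|² = 260
v_rel×d = (-14)·(1) − (-8)·(20) = 146
since m = R²·260 − 146²:  R² = (21316 + 16124) / 260 = 144
R = √144 = 12  ⇒  r_B = 12 − 8 = 4

rB=4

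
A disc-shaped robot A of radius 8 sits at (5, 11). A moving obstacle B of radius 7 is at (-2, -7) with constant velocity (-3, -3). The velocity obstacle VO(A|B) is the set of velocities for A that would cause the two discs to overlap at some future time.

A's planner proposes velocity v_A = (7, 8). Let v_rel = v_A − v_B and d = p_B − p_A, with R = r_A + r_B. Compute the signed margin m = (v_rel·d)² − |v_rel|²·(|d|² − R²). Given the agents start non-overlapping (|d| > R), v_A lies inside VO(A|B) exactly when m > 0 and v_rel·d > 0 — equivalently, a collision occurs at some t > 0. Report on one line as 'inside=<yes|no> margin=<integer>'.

d = (-7, -18),  |d|² = 373;  R = 8+7 = 15,  c = 373−15² = 148
v_rel = (10, 11),  |v_rel|² = 221;  v_rel·d = (10)·(-7) + (11)·(-18) = -268
221·t² + 536·t + 148 = 0  ⇒  m = (-268)² − 221·148 = 39116
m = 39116 > 0,  v_rel·d = -268 < 0  ⇒  outside

inside=no margin=39116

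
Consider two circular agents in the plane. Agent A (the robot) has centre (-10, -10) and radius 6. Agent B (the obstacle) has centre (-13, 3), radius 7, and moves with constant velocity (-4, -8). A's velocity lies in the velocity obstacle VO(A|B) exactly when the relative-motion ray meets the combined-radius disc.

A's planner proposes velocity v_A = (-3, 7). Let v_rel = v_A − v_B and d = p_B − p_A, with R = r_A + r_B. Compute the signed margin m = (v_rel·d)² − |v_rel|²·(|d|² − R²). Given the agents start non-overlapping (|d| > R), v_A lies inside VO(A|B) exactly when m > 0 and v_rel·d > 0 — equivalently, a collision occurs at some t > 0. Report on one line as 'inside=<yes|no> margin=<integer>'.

d = (-3, 13),  |d|² = 178;  R = 6+7 = 13,  c = 178−13² = 9
v_rel = (1, 15),  |v_rel|² = 226;  v_rel·d = (1)·(-3) + (15)·(13) = 192
226·t² − 384·t + 9 = 0  ⇒  m = 192² − 226·9 = 34830
m = 34830 > 0,  v_rel·d = 192 > 0  ⇒  inside

inside=yes margin=34830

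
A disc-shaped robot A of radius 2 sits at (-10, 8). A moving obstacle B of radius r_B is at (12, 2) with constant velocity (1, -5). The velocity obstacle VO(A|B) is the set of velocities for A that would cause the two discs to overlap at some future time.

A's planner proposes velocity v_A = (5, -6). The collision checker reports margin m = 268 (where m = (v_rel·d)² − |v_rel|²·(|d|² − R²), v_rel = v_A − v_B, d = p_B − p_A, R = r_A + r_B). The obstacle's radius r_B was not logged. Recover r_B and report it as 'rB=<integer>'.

m = 268
d = (22, -6);  v_rel = (4, -1),  |v_rel|² = 17
v_rel×d = (4)·(-6) − (-1)·(22) = -2
since m = R²·17 − (-2)²:  R² = (4 + 268) / 17 = 16
R = √16 = 4  ⇒  r_B = 4 − 2 = 2

rB=2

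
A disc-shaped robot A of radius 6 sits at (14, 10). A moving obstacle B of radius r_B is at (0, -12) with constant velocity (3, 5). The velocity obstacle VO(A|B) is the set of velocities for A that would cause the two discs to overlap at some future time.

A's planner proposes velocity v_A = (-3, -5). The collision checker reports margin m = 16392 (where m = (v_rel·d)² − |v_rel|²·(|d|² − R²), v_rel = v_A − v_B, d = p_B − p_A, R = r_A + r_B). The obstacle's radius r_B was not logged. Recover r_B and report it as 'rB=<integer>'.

m = 16392
d = (-14, -22);  v_rel = (-6, -10),  |v_rel|² = 136
v_rel×d = (-6)·(-22) − (-10)·(-14) = -8
since m = R²·136 − (-8)²:  R² = (64 + 16392) / 136 = 121
R = √121 = 11  ⇒  r_B = 11 − 6 = 5

rB=5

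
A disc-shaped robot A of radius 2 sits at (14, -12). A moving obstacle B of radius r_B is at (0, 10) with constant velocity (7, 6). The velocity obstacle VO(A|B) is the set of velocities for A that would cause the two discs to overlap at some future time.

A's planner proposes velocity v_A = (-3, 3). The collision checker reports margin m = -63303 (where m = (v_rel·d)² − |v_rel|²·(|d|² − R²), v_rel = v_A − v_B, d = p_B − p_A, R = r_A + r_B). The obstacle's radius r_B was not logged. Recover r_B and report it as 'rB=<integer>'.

m = -63303
d = (-14, 22);  v_rel = (-10, -3),  |v_rel|² = 109
v_rel×d = (-10)·(22) − (-3)·(-14) = -262
since m = R²·109 − (-262)²:  R² = (68644 + -63303) / 109 = 49
R = √49 = 7  ⇒  r_B = 7 − 2 = 5

rB=5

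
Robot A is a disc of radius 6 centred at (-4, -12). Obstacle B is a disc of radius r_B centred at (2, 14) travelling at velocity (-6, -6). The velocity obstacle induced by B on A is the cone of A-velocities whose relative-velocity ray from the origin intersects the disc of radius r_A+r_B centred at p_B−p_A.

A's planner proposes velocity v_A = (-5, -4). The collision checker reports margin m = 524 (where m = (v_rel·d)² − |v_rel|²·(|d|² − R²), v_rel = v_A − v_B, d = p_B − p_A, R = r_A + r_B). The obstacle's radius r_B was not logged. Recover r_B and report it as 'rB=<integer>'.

m = 524
d = (6, 26);  v_rel = (1, 2),  |v_rel|² = 5
v_rel×d = (1)·(26) − (2)·(6) = 14
since m = R²·5 − 14²:  R² = (196 + 524) / 5 = 144
R = √144 = 12  ⇒  r_B = 12 − 6 = 6

rB=6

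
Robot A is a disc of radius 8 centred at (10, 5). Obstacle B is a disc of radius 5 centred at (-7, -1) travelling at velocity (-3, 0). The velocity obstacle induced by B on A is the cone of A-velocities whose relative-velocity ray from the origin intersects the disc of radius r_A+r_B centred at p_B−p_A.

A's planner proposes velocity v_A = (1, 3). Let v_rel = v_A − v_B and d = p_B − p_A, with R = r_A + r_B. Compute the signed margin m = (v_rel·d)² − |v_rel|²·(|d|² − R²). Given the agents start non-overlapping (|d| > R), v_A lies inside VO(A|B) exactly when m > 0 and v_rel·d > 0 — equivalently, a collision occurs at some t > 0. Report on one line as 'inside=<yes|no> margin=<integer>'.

d = (-17, -6),  |d|² = 325;  R = 8+5 = 13,  c = 325−13² = 156
v_rel = (4, 3),  |v_rel|² = 25;  v_rel·d = (4)·(-17) + (3)·(-6) = -86
25·t² + 172·t + 156 = 0  ⇒  m = (-86)² − 25·156 = 3496
m = 3496 > 0,  v_rel·d = -86 < 0  ⇒  outside

inside=no margin=3496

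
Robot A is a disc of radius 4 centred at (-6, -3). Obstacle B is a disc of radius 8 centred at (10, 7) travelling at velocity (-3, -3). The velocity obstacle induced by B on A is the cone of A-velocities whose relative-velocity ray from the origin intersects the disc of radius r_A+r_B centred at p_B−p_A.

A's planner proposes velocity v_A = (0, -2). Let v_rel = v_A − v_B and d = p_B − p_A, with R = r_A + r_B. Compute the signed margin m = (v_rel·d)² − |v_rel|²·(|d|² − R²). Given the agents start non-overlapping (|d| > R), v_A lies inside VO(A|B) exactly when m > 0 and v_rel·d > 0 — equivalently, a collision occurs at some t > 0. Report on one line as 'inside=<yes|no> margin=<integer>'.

d = (16, 10),  |d|² = 356;  R = 4+8 = 12,  c = 356−12² = 212
v_rel = (3, 1),  |v_rel|² = 10;  v_rel·d = (3)·(16) + (1)·(10) = 58
10·t² − 116·t + 212 = 0  ⇒  m = 58² − 10·212 = 1244
m = 1244 > 0,  v_rel·d = 58 > 0  ⇒  inside

inside=yes margin=1244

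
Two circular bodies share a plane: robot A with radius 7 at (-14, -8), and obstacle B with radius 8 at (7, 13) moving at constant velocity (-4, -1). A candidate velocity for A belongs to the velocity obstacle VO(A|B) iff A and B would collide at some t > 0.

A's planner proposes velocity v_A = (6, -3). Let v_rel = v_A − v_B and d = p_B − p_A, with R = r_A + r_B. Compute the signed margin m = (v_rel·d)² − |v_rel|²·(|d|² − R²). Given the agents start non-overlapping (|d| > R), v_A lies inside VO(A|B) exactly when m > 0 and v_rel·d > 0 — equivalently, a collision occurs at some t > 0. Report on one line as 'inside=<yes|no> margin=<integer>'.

d = (21, 21),  |d|² = 882;  R = 7+8 = 15,  c = 882−15² = 657
v_rel = (10, -2),  |v_rel|² = 104;  v_rel·d = (10)·(21) + (-2)·(21) = 168
104·t² − 336·t + 657 = 0  ⇒  m = 168² − 104·657 = -40104
m = -40104 < 0,  v_rel·d = 168 > 0  ⇒  outside

inside=no margin=-40104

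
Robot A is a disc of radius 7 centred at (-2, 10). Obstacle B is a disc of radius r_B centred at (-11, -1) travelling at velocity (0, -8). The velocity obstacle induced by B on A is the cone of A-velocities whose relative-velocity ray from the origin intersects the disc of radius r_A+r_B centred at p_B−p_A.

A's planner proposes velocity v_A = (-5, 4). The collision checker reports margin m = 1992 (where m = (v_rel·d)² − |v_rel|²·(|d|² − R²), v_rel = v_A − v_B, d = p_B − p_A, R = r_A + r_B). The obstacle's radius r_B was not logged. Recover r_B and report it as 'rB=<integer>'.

m = 1992
d = (-9, -11);  v_rel = (-5, 12),  |v_rel|² = 169
v_rel×d = (-5)·(-11) − (12)·(-9) = 163
since m = R²·169 − 163²:  R² = (26569 + 1992) / 169 = 169
R = √169 = 13  ⇒  r_B = 13 − 7 = 6

rB=6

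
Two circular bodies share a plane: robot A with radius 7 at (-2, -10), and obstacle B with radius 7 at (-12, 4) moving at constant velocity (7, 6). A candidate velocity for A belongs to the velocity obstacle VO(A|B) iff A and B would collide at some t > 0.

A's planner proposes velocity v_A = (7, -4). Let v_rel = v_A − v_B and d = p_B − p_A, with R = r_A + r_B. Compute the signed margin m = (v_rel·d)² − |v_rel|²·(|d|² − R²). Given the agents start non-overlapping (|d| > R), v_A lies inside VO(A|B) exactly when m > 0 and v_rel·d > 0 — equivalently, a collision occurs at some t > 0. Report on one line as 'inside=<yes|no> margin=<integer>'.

d = (-10, 14),  |d|² = 296;  R = 7+7 = 14,  c = 296−14² = 100
v_rel = (0, -10),  |v_rel|² = 100;  v_rel·d = (0)·(-10) + (-10)·(14) = -140
100·t² + 280·t + 100 = 0  ⇒  m = (-140)² − 100·100 = 9600
m = 9600 > 0,  v_rel·d = -140 < 0  ⇒  outside

inside=no margin=9600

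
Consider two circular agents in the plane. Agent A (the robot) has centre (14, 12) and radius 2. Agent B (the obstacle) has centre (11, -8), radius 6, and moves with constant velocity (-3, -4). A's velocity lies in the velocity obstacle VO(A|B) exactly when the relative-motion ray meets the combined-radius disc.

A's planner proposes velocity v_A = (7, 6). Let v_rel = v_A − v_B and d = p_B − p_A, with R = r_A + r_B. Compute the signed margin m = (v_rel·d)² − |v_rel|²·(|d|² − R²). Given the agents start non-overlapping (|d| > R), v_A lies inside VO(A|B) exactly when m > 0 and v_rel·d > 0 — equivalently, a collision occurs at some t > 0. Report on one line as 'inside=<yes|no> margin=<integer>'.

d = (-3, -20),  |d|² = 409;  R = 2+6 = 8,  c = 409−8² = 345
v_rel = (10, 10),  |v_rel|² = 200;  v_rel·d = (10)·(-3) + (10)·(-20) = -230
200·t² + 460·t + 345 = 0  ⇒  m = (-230)² − 200·345 = -16100
m = -16100 < 0,  v_rel·d = -230 < 0  ⇒  outside

inside=no margin=-16100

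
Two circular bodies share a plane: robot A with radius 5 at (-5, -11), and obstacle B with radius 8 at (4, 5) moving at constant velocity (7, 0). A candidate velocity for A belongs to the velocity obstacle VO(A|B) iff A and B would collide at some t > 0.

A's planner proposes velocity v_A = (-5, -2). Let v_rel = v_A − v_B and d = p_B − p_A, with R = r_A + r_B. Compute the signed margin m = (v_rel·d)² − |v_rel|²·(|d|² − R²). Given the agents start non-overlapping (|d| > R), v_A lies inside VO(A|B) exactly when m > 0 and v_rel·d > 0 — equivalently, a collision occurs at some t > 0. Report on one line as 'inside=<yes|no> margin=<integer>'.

d = (9, 16),  |d|² = 337;  R = 5+8 = 13,  c = 337−13² = 168
v_rel = (-12, -2),  |v_rel|² = 148;  v_rel·d = (-12)·(9) + (-2)·(16) = -140
148·t² + 280·t + 168 = 0  ⇒  m = (-140)² − 148·168 = -5264
m = -5264 < 0,  v_rel·d = -140 < 0  ⇒  outside

inside=no margin=-5264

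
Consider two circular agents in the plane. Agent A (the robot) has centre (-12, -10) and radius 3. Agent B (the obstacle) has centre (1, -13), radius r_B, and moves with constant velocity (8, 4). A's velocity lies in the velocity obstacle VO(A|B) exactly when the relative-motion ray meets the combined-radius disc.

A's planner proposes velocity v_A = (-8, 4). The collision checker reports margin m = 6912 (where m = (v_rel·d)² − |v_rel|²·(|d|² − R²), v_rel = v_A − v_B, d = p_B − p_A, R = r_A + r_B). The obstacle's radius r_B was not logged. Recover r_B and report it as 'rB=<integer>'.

m = 6912
d = (13, -3);  v_rel = (-16, 0),  |v_rel|² = 256
v_rel×d = (-16)·(-3) − (0)·(13) = 48
since m = R²·256 − 48²:  R² = (2304 + 6912) / 256 = 36
R = √36 = 6  ⇒  r_B = 6 − 3 = 3

rB=3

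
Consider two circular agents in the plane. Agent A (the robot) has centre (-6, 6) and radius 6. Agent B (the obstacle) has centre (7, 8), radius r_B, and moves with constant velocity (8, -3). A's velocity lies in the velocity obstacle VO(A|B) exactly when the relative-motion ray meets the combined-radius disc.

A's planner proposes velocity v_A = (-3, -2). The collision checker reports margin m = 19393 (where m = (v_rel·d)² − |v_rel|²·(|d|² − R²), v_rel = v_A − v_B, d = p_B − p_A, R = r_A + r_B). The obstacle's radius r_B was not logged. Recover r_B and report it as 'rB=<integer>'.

m = 19393
d = (13, 2);  v_rel = (-11, 1),  |v_rel|² = 122
v_rel×d = (-11)·(2) − (1)·(13) = -35
since m = R²·122 − (-35)²:  R² = (1225 + 19393) / 122 = 169
R = √169 = 13  ⇒  r_B = 13 − 6 = 7

rB=7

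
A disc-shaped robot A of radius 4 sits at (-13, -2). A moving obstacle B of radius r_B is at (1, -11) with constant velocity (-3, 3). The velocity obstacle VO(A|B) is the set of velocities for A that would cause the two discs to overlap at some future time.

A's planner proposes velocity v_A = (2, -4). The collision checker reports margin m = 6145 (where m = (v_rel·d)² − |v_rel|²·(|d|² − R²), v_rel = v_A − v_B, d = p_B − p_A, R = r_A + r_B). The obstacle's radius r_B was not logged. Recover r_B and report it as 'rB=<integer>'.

m = 6145
d = (14, -9);  v_rel = (5, -7),  |v_rel|² = 74
v_rel×d = (5)·(-9) − (-7)·(14) = 53
since m = R²·74 − 53²:  R² = (2809 + 6145) / 74 = 121
R = √121 = 11  ⇒  r_B = 11 − 4 = 7

rB=7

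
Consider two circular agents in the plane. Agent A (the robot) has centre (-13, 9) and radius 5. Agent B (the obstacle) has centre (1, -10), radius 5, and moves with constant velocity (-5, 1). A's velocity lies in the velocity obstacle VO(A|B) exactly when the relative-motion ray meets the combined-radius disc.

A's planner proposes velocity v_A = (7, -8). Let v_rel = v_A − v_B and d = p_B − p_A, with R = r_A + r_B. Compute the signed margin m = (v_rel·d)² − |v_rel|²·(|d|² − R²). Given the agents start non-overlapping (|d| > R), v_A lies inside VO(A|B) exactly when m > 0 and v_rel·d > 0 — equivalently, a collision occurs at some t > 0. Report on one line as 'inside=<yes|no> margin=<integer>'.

d = (14, -19),  |d|² = 557;  R = 5+5 = 10,  c = 557−10² = 457
v_rel = (12, -9),  |v_rel|² = 225;  v_rel·d = (12)·(14) + (-9)·(-19) = 339
225·t² − 678·t + 457 = 0  ⇒  m = 339² − 225·457 = 12096
m = 12096 > 0,  v_rel·d = 339 > 0  ⇒  inside

inside=yes margin=12096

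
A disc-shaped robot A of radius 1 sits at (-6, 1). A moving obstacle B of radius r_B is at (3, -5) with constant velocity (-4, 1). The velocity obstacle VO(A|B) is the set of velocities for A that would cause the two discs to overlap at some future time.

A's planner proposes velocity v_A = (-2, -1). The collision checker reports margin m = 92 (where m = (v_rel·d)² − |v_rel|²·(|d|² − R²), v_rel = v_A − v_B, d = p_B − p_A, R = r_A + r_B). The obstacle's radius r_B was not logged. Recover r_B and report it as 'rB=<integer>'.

m = 92
d = (9, -6);  v_rel = (2, -2),  |v_rel|² = 8
v_rel×d = (2)·(-6) − (-2)·(9) = 6
since m = R²·8 − 6²:  R² = (36 + 92) / 8 = 16
R = √16 = 4  ⇒  r_B = 4 − 1 = 3

rB=3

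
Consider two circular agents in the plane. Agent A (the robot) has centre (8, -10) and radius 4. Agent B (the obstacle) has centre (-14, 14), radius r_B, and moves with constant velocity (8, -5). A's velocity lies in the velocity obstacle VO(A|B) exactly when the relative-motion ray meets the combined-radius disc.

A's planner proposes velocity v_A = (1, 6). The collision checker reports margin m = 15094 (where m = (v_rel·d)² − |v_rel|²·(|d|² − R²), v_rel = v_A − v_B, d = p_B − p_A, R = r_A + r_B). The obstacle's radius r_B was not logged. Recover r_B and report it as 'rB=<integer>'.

m = 15094
d = (-22, 24);  v_rel = (-7, 11),  |v_rel|² = 170
v_rel×d = (-7)·(24) − (11)·(-22) = 74
since m = R²·170 − 74²:  R² = (5476 + 15094) / 170 = 121
R = √121 = 11  ⇒  r_B = 11 − 4 = 7

rB=7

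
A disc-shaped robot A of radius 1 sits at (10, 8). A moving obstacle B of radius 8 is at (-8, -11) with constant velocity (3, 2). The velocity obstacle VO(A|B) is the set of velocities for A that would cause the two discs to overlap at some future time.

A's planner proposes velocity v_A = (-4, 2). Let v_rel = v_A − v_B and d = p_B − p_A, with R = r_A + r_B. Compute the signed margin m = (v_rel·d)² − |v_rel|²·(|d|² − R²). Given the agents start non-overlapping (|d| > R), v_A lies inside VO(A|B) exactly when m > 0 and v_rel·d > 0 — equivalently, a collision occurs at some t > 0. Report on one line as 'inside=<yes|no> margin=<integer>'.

d = (-18, -19),  |d|² = 685;  R = 1+8 = 9,  c = 685−9² = 604
v_rel = (-7, 0),  |v_rel|² = 49;  v_rel·d = (-7)·(-18) + (0)·(-19) = 126
49·t² − 252·t + 604 = 0  ⇒  m = 126² − 49·604 = -13720
m = -13720 < 0,  v_rel·d = 126 > 0  ⇒  outside

inside=no margin=-13720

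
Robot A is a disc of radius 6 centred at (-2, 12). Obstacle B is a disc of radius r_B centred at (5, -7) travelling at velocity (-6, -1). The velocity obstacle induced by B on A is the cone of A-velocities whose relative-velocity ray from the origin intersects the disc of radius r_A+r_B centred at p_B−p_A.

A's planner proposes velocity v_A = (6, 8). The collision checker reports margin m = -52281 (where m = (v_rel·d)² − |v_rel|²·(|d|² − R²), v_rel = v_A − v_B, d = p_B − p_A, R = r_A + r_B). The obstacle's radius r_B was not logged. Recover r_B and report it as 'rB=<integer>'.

m = -52281
d = (7, -19);  v_rel = (12, 9),  |v_rel|² = 225
v_rel×d = (12)·(-19) − (9)·(7) = -291
since m = R²·225 − (-291)²:  R² = (84681 + -52281) / 225 = 144
R = √144 = 12  ⇒  r_B = 12 − 6 = 6

rB=6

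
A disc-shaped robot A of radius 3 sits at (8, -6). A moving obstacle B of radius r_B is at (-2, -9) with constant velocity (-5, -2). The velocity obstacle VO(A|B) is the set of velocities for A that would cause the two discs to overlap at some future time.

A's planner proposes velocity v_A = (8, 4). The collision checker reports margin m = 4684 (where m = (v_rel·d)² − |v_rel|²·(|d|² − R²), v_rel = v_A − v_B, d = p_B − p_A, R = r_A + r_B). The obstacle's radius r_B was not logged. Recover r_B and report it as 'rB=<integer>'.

m = 4684
d = (-10, -3);  v_rel = (13, 6),  |v_rel|² = 205
v_rel×d = (13)·(-3) − (6)·(-10) = 21
since m = R²·205 − 21²:  R² = (441 + 4684) / 205 = 25
R = √25 = 5  ⇒  r_B = 5 − 3 = 2

rB=2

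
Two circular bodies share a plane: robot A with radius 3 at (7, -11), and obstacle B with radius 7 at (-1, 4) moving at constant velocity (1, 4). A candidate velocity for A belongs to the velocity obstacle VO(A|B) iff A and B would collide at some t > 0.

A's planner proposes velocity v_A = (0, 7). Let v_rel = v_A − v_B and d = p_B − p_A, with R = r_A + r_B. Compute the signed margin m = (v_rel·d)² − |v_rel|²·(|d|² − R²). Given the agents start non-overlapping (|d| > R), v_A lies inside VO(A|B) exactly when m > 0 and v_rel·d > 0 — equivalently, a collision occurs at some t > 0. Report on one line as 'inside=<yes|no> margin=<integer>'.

d = (-8, 15),  |d|² = 289;  R = 3+7 = 10,  c = 289−10² = 189
v_rel = (-1, 3),  |v_rel|² = 10;  v_rel·d = (-1)·(-8) + (3)·(15) = 53
10·t² − 106·t + 189 = 0  ⇒  m = 53² − 10·189 = 919
m = 919 > 0,  v_rel·d = 53 > 0  ⇒  inside

inside=yes margin=919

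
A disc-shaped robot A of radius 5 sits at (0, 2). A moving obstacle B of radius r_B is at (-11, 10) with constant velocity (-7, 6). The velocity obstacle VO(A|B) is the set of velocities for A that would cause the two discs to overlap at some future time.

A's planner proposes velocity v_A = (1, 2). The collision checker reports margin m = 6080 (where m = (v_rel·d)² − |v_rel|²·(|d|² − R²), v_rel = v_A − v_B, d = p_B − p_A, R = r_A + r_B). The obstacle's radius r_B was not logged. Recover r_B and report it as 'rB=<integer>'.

m = 6080
d = (-11, 8);  v_rel = (8, -4),  |v_rel|² = 80
v_rel×d = (8)·(8) − (-4)·(-11) = 20
since m = R²·80 − 20²:  R² = (400 + 6080) / 80 = 81
R = √81 = 9  ⇒  r_B = 9 − 5 = 4

rB=4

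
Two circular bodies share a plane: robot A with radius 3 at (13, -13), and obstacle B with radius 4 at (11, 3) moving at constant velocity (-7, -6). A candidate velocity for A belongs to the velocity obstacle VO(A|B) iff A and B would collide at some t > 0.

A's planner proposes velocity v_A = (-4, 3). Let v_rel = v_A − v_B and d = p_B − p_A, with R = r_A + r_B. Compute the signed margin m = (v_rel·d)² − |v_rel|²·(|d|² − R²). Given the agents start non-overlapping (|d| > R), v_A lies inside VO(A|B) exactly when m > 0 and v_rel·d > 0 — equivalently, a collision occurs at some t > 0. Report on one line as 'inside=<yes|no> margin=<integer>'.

d = (-2, 16),  |d|² = 260;  R = 3+4 = 7,  c = 260−7² = 211
v_rel = (3, 9),  |v_rel|² = 90;  v_rel·d = (3)·(-2) + (9)·(16) = 138
90·t² − 276·t + 211 = 0  ⇒  m = 138² − 90·211 = 54
m = 54 > 0,  v_rel·d = 138 > 0  ⇒  inside

inside=yes margin=54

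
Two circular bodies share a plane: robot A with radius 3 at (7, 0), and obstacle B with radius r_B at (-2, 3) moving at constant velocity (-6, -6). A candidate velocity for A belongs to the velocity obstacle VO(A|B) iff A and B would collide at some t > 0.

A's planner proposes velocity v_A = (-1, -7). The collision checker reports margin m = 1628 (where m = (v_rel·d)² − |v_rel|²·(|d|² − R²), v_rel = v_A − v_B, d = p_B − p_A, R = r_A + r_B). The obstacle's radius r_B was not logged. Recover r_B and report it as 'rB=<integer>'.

m = 1628
d = (-9, 3);  v_rel = (5, -1),  |v_rel|² = 26
v_rel×d = (5)·(3) − (-1)·(-9) = 6
since m = R²·26 − 6²:  R² = (36 + 1628) / 26 = 64
R = √64 = 8  ⇒  r_B = 8 − 3 = 5

rB=5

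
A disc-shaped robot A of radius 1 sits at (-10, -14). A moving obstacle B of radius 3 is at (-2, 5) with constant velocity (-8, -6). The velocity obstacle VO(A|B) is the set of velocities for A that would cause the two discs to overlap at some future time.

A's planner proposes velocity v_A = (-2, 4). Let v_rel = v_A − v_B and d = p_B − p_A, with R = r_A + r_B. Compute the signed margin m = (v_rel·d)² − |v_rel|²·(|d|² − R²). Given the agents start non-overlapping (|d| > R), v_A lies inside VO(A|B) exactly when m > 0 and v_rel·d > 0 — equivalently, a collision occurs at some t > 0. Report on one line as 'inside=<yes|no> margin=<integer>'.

d = (8, 19),  |d|² = 425;  R = 1+3 = 4,  c = 425−4² = 409
v_rel = (6, 10),  |v_rel|² = 136;  v_rel·d = (6)·(8) + (10)·(19) = 238
136·t² − 476·t + 409 = 0  ⇒  m = 238² − 136·409 = 1020
m = 1020 > 0,  v_rel·d = 238 > 0  ⇒  inside

inside=yes margin=1020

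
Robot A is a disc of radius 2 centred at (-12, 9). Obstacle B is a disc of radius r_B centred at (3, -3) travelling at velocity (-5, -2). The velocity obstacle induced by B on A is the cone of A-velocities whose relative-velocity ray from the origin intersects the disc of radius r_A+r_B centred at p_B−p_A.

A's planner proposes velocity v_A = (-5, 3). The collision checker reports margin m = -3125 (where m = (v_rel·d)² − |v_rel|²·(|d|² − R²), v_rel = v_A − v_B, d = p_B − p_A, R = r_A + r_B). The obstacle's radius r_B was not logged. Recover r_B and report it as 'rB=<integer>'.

m = -3125
d = (15, -12);  v_rel = (0, 5),  |v_rel|² = 25
v_rel×d = (0)·(-12) − (5)·(15) = -75
since m = R²·25 − (-75)²:  R² = (5625 + -3125) / 25 = 100
R = √100 = 10  ⇒  r_B = 10 − 2 = 8

rB=8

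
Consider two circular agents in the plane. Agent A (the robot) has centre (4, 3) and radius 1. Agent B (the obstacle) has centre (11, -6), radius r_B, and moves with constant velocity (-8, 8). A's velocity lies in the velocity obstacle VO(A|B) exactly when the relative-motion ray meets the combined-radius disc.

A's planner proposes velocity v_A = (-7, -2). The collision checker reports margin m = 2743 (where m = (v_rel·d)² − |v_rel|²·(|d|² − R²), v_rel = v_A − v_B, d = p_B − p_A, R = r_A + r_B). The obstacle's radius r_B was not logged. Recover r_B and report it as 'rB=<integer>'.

m = 2743
d = (7, -9);  v_rel = (1, -10),  |v_rel|² = 101
v_rel×d = (1)·(-9) − (-10)·(7) = 61
since m = R²·101 − 61²:  R² = (3721 + 2743) / 101 = 64
R = √64 = 8  ⇒  r_B = 8 − 1 = 7

rB=7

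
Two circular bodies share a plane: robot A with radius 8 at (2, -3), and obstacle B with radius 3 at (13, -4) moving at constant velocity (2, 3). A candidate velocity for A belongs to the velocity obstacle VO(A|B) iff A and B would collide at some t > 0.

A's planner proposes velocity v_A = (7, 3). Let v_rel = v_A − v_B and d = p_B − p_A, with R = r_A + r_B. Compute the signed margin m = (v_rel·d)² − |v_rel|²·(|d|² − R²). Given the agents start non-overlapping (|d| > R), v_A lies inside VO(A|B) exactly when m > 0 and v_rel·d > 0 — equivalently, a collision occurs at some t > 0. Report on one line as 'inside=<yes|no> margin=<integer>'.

d = (11, -1),  |d|² = 122;  R = 8+3 = 11,  c = 122−11² = 1
v_rel = (5, 0),  |v_rel|² = 25;  v_rel·d = (5)·(11) + (0)·(-1) = 55
25·t² − 110·t + 1 = 0  ⇒  m = 55² − 25·1 = 3000
m = 3000 > 0,  v_rel·d = 55 > 0  ⇒  inside

inside=yes margin=3000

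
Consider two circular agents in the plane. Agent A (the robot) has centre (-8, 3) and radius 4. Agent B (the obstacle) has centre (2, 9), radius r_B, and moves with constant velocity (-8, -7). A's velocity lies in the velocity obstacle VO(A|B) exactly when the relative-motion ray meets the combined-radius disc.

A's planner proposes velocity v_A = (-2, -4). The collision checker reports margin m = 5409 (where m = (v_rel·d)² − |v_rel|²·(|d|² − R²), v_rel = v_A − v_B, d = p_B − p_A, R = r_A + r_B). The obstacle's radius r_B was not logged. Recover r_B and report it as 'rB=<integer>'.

m = 5409
d = (10, 6);  v_rel = (6, 3),  |v_rel|² = 45
v_rel×d = (6)·(6) − (3)·(10) = 6
since m = R²·45 − 6²:  R² = (36 + 5409) / 45 = 121
R = √121 = 11  ⇒  r_B = 11 − 4 = 7

rB=7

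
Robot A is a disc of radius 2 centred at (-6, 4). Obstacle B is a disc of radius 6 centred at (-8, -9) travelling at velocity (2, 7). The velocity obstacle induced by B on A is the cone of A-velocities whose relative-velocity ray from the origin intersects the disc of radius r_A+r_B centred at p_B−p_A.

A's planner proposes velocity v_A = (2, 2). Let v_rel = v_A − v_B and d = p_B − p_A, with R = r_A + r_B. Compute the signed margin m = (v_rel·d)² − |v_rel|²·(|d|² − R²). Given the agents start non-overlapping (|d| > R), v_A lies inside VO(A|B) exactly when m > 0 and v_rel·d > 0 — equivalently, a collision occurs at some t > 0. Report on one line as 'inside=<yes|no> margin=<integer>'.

d = (-2, -13),  |d|² = 173;  R = 2+6 = 8,  c = 173−8² = 109
v_rel = (0, -5),  |v_rel|² = 25;  v_rel·d = (0)·(-2) + (-5)·(-13) = 65
25·t² − 130·t + 109 = 0  ⇒  m = 65² − 25·109 = 1500
m = 1500 > 0,  v_rel·d = 65 > 0  ⇒  inside

inside=yes margin=1500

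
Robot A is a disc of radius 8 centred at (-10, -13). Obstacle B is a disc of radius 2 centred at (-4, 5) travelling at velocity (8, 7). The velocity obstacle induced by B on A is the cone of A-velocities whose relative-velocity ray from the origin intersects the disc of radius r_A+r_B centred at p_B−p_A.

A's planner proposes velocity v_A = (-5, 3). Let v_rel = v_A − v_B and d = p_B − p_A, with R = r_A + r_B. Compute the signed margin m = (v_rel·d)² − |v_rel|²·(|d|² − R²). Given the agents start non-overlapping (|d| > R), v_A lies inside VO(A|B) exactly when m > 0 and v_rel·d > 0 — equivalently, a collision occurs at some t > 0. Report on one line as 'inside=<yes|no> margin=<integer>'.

d = (6, 18),  |d|² = 360;  R = 8+2 = 10,  c = 360−10² = 260
v_rel = (-13, -4),  |v_rel|² = 185;  v_rel·d = (-13)·(6) + (-4)·(18) = -150
185·t² + 300·t + 260 = 0  ⇒  m = (-150)² − 185·260 = -25600
m = -25600 < 0,  v_rel·d = -150 < 0  ⇒  outside

inside=no margin=-25600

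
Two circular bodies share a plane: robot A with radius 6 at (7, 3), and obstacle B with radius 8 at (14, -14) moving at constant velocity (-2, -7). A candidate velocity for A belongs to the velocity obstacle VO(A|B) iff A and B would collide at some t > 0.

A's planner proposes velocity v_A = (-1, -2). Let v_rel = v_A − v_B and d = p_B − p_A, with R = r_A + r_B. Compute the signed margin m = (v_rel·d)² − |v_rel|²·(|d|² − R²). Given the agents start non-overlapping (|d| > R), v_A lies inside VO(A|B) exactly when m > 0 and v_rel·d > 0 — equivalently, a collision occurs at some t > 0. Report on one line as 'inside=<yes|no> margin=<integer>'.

d = (7, -17),  |d|² = 338;  R = 6+8 = 14,  c = 338−14² = 142
v_rel = (1, 5),  |v_rel|² = 26;  v_rel·d = (1)·(7) + (5)·(-17) = -78
26·t² + 156·t + 142 = 0  ⇒  m = (-78)² − 26·142 = 2392
m = 2392 > 0,  v_rel·d = -78 < 0  ⇒  outside

inside=no margin=2392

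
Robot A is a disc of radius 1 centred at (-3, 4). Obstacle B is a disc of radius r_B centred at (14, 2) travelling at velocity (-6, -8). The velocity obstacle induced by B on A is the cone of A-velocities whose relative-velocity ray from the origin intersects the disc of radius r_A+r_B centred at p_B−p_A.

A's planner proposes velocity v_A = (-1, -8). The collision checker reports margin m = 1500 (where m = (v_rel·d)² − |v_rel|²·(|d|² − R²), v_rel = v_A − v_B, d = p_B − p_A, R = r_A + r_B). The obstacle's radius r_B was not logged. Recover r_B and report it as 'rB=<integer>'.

m = 1500
d = (17, -2);  v_rel = (5, 0),  |v_rel|² = 25
v_rel×d = (5)·(-2) − (0)·(17) = -10
since m = R²·25 − (-10)²:  R² = (100 + 1500) / 25 = 64
R = √64 = 8  ⇒  r_B = 8 − 1 = 7

rB=7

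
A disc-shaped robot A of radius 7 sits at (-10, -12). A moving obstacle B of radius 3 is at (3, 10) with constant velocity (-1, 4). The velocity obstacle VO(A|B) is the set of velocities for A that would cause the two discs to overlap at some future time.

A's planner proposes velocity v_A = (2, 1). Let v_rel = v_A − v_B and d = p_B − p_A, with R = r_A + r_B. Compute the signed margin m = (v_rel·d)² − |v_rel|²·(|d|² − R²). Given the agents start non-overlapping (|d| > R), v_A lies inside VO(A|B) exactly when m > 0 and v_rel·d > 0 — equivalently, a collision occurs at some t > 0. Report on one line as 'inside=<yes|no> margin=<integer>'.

d = (13, 22),  |d|² = 653;  R = 7+3 = 10,  c = 653−10² = 553
v_rel = (3, -3),  |v_rel|² = 18;  v_rel·d = (3)·(13) + (-3)·(22) = -27
18·t² + 54·t + 553 = 0  ⇒  m = (-27)² − 18·553 = -9225
m = -9225 < 0,  v_rel·d = -27 < 0  ⇒  outside

inside=no margin=-9225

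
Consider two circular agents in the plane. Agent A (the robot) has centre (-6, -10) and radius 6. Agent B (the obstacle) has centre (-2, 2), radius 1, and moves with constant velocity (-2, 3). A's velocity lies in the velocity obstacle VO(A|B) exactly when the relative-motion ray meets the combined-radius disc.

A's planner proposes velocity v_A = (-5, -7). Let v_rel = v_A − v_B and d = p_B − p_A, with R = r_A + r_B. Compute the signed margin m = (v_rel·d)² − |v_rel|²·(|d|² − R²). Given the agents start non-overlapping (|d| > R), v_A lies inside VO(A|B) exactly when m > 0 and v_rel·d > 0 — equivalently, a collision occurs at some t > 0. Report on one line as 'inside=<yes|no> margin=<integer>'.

d = (4, 12),  |d|² = 160;  R = 6+1 = 7,  c = 160−7² = 111
v_rel = (-3, -10),  |v_rel|² = 109;  v_rel·d = (-3)·(4) + (-10)·(12) = -132
109·t² + 264·t + 111 = 0  ⇒  m = (-132)² − 109·111 = 5325
m = 5325 > 0,  v_rel·d = -132 < 0  ⇒  outside

inside=no margin=5325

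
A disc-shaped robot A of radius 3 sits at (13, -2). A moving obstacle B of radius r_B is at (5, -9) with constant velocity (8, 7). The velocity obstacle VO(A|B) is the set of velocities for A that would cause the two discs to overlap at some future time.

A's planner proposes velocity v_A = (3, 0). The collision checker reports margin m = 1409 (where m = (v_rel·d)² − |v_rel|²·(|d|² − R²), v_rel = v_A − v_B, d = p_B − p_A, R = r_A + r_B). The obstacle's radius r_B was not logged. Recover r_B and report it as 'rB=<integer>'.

m = 1409
d = (-8, -7);  v_rel = (-5, -7),  |v_rel|² = 74
v_rel×d = (-5)·(-7) − (-7)·(-8) = -21
since m = R²·74 − (-21)²:  R² = (441 + 1409) / 74 = 25
R = √25 = 5  ⇒  r_B = 5 − 3 = 2

rB=2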